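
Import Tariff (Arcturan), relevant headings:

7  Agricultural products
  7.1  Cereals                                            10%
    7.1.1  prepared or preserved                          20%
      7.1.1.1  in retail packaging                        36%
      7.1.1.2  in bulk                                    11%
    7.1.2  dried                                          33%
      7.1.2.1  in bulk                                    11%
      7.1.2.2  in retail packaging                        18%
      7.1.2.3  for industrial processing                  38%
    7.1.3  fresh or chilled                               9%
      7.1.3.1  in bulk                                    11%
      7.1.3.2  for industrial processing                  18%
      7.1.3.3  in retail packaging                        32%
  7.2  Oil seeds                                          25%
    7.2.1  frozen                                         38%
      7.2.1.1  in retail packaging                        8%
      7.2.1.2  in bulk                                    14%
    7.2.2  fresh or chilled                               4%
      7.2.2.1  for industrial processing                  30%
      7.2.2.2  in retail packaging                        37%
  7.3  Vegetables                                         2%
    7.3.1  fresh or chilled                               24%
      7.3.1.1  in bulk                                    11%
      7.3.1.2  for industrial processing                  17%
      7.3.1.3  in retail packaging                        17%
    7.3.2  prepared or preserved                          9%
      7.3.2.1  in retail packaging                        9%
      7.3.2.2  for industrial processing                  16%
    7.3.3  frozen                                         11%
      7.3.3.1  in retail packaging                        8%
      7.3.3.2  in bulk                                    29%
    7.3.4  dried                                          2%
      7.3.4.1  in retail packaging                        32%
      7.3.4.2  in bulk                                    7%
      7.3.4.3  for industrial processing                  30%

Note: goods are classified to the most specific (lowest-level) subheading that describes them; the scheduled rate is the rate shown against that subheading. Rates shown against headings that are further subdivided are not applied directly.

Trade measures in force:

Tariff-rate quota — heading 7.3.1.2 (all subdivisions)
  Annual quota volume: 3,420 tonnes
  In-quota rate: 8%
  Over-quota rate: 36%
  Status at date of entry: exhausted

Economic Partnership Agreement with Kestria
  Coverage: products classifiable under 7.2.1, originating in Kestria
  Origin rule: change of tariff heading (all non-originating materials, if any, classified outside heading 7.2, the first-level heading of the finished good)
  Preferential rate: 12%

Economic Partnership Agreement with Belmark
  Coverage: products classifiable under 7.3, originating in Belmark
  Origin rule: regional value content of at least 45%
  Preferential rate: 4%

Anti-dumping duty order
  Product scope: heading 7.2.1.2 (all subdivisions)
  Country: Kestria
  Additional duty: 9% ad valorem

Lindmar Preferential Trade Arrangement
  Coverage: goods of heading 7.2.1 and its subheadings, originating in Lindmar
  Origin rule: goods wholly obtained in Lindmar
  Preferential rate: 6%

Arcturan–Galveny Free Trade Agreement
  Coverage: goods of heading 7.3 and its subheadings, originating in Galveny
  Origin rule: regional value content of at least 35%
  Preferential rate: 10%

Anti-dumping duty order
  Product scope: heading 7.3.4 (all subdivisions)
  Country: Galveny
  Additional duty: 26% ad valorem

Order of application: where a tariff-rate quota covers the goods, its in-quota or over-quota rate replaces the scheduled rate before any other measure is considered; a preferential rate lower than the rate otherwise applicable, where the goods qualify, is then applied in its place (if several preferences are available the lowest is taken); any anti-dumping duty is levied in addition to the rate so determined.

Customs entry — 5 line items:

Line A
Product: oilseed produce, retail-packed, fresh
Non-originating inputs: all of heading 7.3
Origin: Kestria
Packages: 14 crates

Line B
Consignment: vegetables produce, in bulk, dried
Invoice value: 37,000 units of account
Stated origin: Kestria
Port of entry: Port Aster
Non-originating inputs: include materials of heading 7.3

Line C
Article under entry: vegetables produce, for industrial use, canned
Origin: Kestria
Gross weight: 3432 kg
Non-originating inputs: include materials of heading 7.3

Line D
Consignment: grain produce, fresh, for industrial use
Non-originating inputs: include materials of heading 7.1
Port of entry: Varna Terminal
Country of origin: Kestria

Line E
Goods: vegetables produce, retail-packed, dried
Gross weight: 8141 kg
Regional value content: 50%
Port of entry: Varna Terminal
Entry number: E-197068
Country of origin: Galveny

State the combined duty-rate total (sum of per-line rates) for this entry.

Line A: oilseed → 7.2; fresh → 7.2.2; retail-packed → 7.2.2.2. Scheduled 37%. Kestria agreement on 7.2.1: 7.2.2.2 not covered. → 37%.
Line B: vegetables → 7.3; dried → 7.3.4; in bulk → 7.3.4.2. Scheduled 7%. Kestria agreement on 7.2.1: 7.3.4.2 not covered. → 7%.
Line C: vegetables → 7.3; canned → 7.3.2; for industrial use → 7.3.2.2. Scheduled 16%. Kestria agreement on 7.2.1: 7.3.2.2 not covered. → 16%.
Line D: grain → 7.1; fresh → 7.1.3; for industrial use → 7.1.3.2. Scheduled 18%. Kestria agreement on 7.2.1: 7.1.3.2 not covered. → 18%.
Line E: vegetables → 7.3; dried → 7.3.4; retail-packed → 7.3.4.1. Scheduled 32%. Galveny agreement on 7.3: RVC ≥ 35% → 10% available; preferential 10%; anti-dumping (Galveny, 7.3.4): +26%; total 10% + 26% = 36%. → 36%.
Sum: 37% + 7% + 16% + 18% + 36% = 114%.

114%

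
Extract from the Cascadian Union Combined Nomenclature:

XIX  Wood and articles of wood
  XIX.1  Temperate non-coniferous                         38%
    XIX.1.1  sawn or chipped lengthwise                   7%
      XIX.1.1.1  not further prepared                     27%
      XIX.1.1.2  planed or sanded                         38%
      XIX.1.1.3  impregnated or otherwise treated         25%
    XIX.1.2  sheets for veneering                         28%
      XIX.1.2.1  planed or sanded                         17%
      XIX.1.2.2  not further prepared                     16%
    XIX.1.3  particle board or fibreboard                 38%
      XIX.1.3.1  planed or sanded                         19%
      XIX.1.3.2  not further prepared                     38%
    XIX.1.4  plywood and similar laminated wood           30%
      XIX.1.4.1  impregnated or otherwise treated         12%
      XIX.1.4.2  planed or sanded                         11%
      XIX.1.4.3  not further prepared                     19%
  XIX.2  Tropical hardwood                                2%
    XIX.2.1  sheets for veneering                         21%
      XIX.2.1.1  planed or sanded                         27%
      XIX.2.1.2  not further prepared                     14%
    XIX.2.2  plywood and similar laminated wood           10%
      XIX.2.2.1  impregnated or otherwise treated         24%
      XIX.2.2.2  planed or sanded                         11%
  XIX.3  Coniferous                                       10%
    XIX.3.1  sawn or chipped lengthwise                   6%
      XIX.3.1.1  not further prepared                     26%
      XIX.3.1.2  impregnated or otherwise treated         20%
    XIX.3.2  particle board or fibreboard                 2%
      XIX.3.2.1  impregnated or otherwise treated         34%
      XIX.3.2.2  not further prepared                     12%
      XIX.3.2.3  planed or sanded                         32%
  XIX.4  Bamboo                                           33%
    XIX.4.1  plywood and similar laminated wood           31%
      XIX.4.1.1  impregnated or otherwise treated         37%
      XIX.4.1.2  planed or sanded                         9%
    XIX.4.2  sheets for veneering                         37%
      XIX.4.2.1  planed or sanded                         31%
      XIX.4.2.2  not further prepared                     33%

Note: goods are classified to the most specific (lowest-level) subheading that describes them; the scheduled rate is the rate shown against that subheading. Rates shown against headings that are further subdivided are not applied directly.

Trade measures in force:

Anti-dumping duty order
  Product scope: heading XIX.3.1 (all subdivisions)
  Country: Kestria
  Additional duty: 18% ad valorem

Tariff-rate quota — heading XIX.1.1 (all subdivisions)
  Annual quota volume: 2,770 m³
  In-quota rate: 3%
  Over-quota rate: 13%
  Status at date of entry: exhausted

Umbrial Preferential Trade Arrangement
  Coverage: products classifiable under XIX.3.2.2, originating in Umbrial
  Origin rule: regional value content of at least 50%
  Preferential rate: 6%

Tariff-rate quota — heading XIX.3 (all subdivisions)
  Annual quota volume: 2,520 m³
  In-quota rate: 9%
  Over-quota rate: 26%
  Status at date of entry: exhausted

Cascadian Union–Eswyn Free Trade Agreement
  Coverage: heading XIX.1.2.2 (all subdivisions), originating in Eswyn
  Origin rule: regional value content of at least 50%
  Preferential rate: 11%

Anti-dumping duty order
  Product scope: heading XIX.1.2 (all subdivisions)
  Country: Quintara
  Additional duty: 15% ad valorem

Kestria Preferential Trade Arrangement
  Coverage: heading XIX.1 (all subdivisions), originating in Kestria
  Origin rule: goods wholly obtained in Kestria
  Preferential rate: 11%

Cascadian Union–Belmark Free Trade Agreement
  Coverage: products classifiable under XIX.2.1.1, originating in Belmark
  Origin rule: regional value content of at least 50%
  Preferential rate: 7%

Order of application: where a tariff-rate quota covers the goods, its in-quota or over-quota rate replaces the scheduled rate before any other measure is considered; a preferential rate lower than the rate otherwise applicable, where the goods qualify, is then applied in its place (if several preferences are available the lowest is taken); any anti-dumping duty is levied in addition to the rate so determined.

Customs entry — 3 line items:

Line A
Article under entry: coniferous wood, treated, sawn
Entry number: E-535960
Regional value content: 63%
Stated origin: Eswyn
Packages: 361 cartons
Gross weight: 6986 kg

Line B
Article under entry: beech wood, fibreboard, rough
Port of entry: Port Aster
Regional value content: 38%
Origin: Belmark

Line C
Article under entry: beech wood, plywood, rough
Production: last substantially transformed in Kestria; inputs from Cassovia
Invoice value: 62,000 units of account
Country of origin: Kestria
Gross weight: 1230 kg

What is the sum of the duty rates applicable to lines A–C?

Line A: coniferous → XIX.3; sawn → XIX.3.1; treated → XIX.3.1.2. Scheduled 20%. quota on XIX.3 exhausted → over-quota 26%; Eswyn agreement on XIX.1.2.2: XIX.3.1.2 not covered. → 26%.
Line B: beech → XIX.1; fibreboard → XIX.1.3; rough → XIX.1.3.2. Scheduled 38%. Belmark agreement on XIX.2.1.1: XIX.1.3.2 not covered. → 38%.
Line C: beech → XIX.1; plywood → XIX.1.4; rough → XIX.1.4.3. Scheduled 19%. Kestria agreement on XIX.1: not wholly obtained. → 19%.
Sum: 26% + 38% + 19% = 83%.

83%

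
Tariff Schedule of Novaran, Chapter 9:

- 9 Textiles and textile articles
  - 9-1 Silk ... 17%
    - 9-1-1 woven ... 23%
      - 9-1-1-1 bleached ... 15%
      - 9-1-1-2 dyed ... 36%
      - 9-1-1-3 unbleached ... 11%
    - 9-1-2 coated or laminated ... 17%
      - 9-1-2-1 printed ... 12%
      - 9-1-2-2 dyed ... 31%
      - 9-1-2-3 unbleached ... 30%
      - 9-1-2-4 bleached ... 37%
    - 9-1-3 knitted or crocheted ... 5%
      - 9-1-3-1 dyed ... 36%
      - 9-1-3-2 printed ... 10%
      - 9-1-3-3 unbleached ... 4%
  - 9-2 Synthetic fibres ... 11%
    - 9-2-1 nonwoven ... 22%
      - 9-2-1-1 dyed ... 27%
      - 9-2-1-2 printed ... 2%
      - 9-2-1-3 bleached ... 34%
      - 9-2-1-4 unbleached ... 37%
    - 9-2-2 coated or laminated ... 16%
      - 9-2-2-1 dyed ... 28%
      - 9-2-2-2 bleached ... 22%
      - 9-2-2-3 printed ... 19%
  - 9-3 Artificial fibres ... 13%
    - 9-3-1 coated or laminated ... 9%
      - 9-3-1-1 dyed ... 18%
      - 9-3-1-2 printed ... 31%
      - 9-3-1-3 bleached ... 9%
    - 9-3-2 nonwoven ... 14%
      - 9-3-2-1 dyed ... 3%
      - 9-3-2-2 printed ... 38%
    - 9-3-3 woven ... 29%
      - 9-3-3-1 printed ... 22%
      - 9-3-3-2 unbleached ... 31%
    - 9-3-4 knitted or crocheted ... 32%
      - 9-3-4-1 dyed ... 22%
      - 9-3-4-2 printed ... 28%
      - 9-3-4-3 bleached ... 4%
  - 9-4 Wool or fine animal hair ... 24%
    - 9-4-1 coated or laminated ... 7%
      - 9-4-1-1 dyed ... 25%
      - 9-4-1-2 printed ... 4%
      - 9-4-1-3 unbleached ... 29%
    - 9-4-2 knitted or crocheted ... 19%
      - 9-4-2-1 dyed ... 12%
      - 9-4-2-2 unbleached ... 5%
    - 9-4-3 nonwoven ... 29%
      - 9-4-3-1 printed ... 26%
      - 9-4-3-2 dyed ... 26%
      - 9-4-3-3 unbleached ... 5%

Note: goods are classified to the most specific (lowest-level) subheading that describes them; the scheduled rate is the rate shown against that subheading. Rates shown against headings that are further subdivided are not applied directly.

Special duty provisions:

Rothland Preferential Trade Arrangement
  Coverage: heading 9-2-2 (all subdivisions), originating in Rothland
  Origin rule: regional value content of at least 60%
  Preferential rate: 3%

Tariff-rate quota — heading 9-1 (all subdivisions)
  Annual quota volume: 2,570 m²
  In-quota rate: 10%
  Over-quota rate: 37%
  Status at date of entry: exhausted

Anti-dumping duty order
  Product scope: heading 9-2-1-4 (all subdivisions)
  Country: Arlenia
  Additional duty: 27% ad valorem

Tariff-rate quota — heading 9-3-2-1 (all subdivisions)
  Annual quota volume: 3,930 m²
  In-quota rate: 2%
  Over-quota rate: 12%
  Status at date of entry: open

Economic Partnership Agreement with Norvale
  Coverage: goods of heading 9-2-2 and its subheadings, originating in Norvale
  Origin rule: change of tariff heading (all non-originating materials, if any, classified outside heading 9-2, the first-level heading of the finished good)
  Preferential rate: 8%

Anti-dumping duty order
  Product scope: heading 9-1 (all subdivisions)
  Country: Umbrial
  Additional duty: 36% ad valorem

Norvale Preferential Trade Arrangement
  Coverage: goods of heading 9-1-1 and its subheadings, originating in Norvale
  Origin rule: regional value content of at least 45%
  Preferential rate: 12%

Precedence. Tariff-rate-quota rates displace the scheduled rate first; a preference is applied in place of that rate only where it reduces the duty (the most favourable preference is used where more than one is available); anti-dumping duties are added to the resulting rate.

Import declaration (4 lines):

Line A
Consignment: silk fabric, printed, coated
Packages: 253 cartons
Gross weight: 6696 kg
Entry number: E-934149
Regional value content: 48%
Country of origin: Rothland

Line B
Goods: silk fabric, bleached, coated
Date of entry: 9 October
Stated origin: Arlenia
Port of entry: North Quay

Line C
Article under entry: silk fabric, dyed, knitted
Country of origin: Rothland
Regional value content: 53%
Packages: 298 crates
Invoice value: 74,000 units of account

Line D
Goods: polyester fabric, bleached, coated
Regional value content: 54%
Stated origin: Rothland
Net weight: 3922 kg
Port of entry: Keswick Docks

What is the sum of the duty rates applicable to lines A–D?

Line A: silk → 9-1; coated → 9-1-2; printed → 9-1-2-1. Scheduled 12%. quota on 9-1 exhausted → over-quota 37%; Rothland agreement on 9-2-2: 9-1-2-1 not covered. → 37%.
Line B: silk → 9-1; coated → 9-1-2; bleached → 9-1-2-4. Scheduled 37%. quota on 9-1 exhausted → over-quota 37%. → 37%.
Line C: silk → 9-1; knitted → 9-1-3; dyed → 9-1-3-1. Scheduled 36%. quota on 9-1 exhausted → over-quota 37%; Rothland agreement on 9-2-2: 9-1-3-1 not covered. → 37%.
Line D: polyester → 9-2; coated → 9-2-2; bleached → 9-2-2-2. Scheduled 22%. Rothland agreement on 9-2-2: RVC < 60%. → 22%.
Sum: 37% + 37% + 37% + 22% = 133%.

133%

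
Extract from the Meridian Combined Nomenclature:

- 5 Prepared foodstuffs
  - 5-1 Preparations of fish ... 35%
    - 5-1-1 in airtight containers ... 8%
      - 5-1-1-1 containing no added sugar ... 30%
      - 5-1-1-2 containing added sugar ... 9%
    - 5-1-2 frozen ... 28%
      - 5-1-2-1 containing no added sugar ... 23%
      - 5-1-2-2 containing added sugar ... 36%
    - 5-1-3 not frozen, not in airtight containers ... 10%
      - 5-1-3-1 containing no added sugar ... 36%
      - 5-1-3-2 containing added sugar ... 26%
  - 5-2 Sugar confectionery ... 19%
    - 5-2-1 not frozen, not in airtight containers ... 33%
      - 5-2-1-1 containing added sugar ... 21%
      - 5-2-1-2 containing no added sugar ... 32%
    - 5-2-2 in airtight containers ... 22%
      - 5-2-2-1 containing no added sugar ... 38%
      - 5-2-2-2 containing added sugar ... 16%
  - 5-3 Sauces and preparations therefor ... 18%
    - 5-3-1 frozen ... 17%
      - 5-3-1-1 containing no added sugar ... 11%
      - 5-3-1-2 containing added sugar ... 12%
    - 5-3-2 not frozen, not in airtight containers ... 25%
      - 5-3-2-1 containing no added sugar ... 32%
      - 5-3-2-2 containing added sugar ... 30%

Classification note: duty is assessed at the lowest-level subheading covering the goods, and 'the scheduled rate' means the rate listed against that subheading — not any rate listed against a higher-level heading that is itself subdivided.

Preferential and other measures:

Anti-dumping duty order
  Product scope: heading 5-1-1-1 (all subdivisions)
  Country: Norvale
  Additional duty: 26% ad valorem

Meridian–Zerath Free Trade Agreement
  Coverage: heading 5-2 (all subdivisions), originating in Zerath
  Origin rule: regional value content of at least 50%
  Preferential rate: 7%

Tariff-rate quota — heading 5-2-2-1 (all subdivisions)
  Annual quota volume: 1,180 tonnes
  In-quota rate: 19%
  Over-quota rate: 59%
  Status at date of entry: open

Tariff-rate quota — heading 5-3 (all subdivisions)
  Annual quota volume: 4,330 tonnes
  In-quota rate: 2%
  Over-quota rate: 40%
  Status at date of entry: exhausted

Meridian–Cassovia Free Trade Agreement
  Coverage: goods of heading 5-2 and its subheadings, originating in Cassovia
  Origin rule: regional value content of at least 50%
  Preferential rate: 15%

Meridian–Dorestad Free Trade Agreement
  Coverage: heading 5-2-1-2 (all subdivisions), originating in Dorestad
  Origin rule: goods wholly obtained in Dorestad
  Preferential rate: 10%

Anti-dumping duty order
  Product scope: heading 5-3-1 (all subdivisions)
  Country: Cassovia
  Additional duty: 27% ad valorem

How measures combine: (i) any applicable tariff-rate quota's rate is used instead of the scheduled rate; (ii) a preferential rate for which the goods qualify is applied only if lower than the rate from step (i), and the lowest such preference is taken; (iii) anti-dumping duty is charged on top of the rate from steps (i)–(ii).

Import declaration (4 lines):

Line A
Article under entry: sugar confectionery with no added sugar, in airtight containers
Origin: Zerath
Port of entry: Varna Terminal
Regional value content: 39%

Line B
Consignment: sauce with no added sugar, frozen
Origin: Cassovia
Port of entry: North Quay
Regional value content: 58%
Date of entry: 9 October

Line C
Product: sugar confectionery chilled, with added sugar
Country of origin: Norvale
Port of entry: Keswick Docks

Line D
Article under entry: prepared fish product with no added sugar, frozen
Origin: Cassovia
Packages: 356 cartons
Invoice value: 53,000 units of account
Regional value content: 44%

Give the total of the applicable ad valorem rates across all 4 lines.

Line A: sugar confectionery → 5-2; in airtight containers → 5-2-2; with no added sugar → 5-2-2-1. Scheduled 38%. quota on 5-2-2-1 open → in-quota 19%; Zerath agreement on 5-2: RVC < 50%. → 19%.
Line B: sauce → 5-3; frozen → 5-3-1; with no added sugar → 5-3-1-1. Scheduled 11%. quota on 5-3 exhausted → over-quota 40%; Cassovia agreement on 5-2: 5-3-1-1 not covered; anti-dumping (Cassovia, 5-3-1): +27%; total 40% + 27% = 67%. → 67%.
Line C: sugar confectionery → 5-2; chilled → 5-2-1; with added sugar → 5-2-1-1. Scheduled 21%. No special measure applies. → 21%.
Line D: prepared fish product → 5-1; frozen → 5-1-2; with no added sugar → 5-1-2-1. Scheduled 23%. Cassovia agreement on 5-2: 5-1-2-1 not covered. → 23%.
Sum: 19% + 67% + 21% + 23% = 130%.

130%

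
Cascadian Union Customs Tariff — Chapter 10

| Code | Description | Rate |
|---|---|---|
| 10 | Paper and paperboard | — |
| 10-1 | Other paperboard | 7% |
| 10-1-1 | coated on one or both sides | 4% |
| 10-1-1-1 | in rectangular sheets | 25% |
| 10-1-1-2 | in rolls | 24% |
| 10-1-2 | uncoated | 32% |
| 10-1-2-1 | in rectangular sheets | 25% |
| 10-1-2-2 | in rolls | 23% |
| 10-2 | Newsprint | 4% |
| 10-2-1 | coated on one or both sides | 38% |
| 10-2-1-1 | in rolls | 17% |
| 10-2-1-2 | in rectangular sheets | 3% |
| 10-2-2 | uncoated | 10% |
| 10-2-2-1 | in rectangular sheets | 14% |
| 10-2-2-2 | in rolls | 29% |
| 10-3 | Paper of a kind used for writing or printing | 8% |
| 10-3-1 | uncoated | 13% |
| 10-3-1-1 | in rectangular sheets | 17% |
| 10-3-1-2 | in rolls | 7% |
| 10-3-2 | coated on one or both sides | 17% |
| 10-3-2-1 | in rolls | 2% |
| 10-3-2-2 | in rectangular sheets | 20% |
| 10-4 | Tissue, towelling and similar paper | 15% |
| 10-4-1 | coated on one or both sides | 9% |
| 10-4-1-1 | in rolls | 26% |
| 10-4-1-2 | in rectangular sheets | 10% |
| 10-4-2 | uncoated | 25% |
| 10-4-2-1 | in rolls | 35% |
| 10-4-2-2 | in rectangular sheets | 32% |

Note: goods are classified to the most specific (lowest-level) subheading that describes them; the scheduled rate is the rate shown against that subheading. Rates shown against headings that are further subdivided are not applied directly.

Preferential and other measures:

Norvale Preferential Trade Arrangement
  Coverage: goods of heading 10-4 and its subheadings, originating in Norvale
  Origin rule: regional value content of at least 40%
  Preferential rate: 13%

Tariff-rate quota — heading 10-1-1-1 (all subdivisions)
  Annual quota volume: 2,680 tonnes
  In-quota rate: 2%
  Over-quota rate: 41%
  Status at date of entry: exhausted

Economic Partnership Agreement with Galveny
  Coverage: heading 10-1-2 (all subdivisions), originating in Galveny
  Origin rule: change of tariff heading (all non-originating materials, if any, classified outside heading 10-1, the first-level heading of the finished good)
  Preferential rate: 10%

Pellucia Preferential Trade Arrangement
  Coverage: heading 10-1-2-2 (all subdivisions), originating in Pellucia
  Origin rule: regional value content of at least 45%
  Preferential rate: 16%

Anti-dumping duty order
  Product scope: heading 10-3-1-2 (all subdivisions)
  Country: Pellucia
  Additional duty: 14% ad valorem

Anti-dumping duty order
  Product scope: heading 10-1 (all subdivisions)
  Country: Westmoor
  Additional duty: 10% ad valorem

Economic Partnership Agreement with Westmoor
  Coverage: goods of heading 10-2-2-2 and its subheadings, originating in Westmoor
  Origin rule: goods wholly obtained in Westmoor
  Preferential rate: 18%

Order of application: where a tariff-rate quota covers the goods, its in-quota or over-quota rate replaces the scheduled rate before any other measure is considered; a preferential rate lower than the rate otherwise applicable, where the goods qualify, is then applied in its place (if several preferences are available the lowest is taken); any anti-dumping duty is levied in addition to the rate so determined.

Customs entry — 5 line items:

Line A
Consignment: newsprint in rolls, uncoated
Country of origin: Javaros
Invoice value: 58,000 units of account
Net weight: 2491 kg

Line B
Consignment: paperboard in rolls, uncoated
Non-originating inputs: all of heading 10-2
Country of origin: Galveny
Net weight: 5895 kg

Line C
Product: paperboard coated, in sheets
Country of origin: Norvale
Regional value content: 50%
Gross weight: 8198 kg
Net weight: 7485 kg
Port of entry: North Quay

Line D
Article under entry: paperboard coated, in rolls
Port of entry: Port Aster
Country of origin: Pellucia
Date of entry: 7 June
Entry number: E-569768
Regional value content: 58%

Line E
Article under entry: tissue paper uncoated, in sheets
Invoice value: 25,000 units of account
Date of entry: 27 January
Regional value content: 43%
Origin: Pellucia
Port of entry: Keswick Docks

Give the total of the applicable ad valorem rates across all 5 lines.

Line A: newsprint → 10-2; uncoated → 10-2-2; in rolls → 10-2-2-2. Scheduled 29%. No special measure applies. → 29%.
Line B: paperboard → 10-1; uncoated → 10-1-2; in rolls → 10-1-2-2. Scheduled 23%. Galveny agreement on 10-1-2: CTH met → 10% available; preferential 10%. → 10%.
Line C: paperboard → 10-1; coated → 10-1-1; in sheets → 10-1-1-1. Scheduled 25%. quota on 10-1-1-1 exhausted → over-quota 41%; Norvale agreement on 10-4: 10-1-1-1 not covered. → 41%.
Line D: paperboard → 10-1; coated → 10-1-1; in rolls → 10-1-1-2. Scheduled 24%. Pellucia agreement on 10-1-2-2: 10-1-1-2 not covered. → 24%.
Line E: tissue paper → 10-4; uncoated → 10-4-2; in sheets → 10-4-2-2. Scheduled 32%. Pellucia agreement on 10-1-2-2: 10-4-2-2 not covered. → 32%.
Sum: 29% + 10% + 41% + 24% + 32% = 136%.

136%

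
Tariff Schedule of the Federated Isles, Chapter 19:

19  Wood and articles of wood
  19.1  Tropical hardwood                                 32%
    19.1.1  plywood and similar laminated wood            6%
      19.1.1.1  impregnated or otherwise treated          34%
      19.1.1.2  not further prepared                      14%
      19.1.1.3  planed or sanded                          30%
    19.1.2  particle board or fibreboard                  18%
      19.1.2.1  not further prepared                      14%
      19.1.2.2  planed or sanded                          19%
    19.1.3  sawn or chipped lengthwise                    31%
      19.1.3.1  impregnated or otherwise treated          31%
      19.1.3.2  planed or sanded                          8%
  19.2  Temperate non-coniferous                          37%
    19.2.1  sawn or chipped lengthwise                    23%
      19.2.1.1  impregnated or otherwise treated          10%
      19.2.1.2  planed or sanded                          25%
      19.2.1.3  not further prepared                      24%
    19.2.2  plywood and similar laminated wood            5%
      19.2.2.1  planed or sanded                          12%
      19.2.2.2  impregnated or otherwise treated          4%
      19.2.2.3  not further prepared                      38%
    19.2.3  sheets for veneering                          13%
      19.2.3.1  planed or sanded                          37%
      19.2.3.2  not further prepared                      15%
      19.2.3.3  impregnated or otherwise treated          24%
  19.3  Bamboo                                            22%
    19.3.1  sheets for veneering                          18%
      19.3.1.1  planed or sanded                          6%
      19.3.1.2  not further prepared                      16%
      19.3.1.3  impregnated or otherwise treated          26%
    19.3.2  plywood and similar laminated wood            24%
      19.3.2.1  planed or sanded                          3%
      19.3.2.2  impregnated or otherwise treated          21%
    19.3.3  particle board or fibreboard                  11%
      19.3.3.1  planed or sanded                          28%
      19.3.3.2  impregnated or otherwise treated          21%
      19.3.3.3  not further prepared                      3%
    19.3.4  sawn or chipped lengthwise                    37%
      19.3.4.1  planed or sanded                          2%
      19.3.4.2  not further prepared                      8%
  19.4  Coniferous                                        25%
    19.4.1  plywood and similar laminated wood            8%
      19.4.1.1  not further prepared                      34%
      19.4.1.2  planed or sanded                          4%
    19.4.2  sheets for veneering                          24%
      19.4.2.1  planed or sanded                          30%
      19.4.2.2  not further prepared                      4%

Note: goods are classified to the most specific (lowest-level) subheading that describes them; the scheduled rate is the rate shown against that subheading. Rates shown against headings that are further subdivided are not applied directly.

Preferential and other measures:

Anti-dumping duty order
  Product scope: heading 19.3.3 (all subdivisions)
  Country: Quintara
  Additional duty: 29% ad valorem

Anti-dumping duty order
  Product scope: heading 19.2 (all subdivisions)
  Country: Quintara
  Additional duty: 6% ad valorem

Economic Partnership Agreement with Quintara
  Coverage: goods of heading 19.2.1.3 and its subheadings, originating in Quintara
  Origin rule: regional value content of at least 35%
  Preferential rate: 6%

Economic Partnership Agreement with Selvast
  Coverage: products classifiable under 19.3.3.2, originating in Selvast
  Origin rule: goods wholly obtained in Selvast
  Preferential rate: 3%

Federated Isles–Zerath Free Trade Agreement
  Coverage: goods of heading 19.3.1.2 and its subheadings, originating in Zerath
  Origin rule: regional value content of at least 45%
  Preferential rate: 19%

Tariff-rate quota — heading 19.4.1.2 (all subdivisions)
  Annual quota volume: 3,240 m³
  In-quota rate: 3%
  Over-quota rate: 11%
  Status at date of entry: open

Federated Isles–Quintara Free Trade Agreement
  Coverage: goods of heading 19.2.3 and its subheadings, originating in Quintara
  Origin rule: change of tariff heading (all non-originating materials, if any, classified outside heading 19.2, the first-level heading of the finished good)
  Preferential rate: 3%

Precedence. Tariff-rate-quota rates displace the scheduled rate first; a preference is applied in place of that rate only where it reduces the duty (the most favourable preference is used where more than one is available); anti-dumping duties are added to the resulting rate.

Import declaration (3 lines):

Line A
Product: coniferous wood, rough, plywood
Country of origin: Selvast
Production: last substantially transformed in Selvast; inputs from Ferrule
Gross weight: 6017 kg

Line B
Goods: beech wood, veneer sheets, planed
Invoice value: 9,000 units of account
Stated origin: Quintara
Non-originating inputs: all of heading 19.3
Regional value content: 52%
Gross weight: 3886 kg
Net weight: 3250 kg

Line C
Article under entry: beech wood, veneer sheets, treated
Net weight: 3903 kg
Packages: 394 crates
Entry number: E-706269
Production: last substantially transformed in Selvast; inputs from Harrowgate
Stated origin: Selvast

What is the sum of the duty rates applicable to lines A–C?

67%

Line A: coniferous → 19.4; plywood → 19.4.1; rough → 19.4.1.1. Scheduled 34%. Selvast agreement on 19.3.3.2: 19.4.1.1 not covered. → 34%.
Line B: beech → 19.2; veneer sheets → 19.2.3; planed → 19.2.3.1. Scheduled 37%. Quintara agreement on 19.2.1.3: 19.2.3.1 not covered; Quintara agreement on 19.2.3: CTH met → 3% available; preferential 3%; anti-dumping (Quintara, 19.2): +6%; total 3% + 6% = 9%. → 9%.
Line C: beech → 19.2; veneer sheets → 19.2.3; treated → 19.2.3.3. Scheduled 24%. Selvast agreement on 19.3.3.2: 19.2.3.3 not covered. → 24%.
Sum: 34% + 9% + 24% = 67%.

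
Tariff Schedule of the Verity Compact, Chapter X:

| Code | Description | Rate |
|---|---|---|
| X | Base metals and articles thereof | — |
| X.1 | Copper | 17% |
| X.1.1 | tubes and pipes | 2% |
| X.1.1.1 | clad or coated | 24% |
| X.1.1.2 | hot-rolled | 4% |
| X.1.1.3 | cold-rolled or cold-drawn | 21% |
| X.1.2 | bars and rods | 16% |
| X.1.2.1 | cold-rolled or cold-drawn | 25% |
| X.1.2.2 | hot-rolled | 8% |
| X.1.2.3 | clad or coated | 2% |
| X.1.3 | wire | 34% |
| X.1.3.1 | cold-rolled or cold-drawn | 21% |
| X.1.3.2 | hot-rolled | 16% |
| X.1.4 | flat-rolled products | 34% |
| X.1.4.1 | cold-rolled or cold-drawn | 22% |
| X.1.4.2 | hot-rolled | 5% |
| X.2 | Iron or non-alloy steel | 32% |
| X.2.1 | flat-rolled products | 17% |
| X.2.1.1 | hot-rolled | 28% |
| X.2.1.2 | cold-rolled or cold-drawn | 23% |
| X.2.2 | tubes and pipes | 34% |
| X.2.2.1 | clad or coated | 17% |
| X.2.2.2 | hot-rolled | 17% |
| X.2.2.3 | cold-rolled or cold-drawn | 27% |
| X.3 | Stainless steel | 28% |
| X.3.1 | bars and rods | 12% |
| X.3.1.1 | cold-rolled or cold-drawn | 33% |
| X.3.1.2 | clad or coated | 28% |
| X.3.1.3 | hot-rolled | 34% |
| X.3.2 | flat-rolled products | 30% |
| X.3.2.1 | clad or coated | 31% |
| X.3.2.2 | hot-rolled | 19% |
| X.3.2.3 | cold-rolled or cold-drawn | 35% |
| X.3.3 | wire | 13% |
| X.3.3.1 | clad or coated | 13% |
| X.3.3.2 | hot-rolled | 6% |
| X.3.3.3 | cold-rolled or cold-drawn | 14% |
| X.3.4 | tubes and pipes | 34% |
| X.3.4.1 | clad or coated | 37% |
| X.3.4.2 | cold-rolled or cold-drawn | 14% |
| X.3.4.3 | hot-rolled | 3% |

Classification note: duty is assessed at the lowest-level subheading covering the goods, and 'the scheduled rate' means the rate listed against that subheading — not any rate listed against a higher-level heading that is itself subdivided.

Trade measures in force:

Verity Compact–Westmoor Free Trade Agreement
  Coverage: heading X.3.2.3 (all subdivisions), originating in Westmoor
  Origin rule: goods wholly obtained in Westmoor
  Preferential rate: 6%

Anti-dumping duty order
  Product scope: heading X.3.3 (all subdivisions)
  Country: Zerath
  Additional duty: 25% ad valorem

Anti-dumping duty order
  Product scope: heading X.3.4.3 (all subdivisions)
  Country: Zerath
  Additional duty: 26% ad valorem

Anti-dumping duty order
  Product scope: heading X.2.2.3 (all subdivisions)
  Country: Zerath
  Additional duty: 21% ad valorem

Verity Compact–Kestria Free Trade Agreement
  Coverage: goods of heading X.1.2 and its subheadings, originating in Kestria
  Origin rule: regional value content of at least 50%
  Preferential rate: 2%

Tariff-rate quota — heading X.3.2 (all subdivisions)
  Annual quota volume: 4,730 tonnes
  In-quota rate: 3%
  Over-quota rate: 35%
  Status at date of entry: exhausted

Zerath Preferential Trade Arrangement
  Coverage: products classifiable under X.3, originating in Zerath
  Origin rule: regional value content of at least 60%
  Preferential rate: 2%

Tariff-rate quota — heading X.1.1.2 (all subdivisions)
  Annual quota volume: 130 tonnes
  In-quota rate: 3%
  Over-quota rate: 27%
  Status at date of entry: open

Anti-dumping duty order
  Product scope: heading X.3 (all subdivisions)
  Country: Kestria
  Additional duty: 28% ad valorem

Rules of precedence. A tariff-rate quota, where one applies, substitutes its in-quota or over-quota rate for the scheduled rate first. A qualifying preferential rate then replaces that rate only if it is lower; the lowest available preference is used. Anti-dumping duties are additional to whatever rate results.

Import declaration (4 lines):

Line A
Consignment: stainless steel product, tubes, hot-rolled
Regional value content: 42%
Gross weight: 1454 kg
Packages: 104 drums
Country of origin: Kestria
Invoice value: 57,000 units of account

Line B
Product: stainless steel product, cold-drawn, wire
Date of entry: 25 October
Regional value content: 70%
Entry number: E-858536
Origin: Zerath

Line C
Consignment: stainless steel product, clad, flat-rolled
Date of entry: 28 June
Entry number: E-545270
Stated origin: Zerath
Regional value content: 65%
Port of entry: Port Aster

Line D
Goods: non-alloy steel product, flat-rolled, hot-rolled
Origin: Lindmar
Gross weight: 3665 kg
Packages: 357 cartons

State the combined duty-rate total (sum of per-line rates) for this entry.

88%

Line A: stainless steel → X.3; tubes → X.3.4; hot-rolled → X.3.4.3. Scheduled 3%. Kestria agreement on X.1.2: X.3.4.3 not covered; anti-dumping (Kestria, X.3): +28%; total 3% + 28% = 31%. → 31%.
Line B: stainless steel → X.3; wire → X.3.3; cold-drawn → X.3.3.3. Scheduled 14%. Zerath agreement on X.3: RVC ≥ 60% → 2% available; preferential 2%; anti-dumping (Zerath, X.3.3): +25%; total 2% + 25% = 27%. → 27%.
Line C: stainless steel → X.3; flat-rolled → X.3.2; clad → X.3.2.1. Scheduled 31%. quota on X.3.2 exhausted → over-quota 35%; Zerath agreement on X.3: RVC ≥ 60% → 2% available; preferential 2%. → 2%.
Line D: non-alloy steel → X.2; flat-rolled → X.2.1; hot-rolled → X.2.1.1. Scheduled 28%. No special measure applies. → 28%.
Sum: 31% + 27% + 2% + 28% = 88%.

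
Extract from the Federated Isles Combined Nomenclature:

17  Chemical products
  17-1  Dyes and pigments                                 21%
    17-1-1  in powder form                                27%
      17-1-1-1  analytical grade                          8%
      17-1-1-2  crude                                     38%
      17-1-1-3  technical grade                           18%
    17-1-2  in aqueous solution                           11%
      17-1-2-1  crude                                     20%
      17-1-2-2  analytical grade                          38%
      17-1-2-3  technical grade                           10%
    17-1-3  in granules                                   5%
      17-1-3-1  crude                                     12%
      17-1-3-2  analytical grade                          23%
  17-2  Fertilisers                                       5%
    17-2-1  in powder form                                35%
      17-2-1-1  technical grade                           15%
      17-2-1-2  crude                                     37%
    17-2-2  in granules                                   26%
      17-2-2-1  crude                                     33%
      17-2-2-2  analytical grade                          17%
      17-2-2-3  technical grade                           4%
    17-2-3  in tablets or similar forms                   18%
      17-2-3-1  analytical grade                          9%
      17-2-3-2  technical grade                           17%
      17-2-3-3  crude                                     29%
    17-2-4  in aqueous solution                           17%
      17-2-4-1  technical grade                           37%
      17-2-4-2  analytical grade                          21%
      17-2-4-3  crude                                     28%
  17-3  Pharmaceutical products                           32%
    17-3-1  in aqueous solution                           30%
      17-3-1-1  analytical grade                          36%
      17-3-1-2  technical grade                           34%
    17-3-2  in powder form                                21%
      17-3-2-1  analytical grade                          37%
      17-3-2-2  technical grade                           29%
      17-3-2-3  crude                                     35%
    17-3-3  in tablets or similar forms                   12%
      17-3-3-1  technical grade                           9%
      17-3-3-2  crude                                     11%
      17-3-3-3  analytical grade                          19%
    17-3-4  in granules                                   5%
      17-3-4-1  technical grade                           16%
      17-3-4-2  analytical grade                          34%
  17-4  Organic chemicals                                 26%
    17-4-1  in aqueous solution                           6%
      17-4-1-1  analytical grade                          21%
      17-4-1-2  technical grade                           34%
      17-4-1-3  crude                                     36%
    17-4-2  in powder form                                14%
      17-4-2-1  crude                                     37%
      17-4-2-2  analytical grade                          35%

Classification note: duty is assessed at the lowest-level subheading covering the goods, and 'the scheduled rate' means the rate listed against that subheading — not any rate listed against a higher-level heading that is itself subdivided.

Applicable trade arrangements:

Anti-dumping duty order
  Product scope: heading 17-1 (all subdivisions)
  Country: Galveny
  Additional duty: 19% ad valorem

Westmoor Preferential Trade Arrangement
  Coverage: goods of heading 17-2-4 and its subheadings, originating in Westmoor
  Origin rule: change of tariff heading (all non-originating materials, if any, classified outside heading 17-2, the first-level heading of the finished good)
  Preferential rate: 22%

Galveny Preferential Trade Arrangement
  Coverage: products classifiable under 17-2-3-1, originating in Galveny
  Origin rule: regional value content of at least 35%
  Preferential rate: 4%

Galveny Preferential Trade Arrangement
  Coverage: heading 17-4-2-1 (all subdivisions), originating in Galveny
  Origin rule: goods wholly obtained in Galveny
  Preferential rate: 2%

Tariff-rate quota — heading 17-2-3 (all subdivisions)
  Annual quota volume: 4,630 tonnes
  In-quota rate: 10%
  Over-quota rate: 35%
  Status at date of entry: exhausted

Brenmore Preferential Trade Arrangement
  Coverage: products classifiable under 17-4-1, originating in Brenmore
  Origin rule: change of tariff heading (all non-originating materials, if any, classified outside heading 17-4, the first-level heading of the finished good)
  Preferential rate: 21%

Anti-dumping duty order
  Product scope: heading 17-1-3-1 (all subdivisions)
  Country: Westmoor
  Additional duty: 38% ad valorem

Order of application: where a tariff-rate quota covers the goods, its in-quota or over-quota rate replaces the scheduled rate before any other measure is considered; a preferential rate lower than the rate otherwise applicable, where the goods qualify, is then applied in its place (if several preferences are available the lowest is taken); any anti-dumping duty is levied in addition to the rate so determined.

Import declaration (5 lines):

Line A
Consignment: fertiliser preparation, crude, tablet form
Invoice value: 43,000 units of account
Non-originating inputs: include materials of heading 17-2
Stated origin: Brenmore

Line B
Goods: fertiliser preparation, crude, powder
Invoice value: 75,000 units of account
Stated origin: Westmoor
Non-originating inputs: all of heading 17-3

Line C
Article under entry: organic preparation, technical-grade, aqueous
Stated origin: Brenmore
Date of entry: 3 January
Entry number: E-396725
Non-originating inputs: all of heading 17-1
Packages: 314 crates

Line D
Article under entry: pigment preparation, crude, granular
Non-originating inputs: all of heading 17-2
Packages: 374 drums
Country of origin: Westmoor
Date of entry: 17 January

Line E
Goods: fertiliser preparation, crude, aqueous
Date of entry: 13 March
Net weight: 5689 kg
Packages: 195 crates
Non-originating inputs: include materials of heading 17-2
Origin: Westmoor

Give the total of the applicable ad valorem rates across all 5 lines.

Line A: fertiliser → 17-2; tablet form → 17-2-3; crude → 17-2-3-3. Scheduled 29%. quota on 17-2-3 exhausted → over-quota 35%; Brenmore agreement on 17-4-1: 17-2-3-3 not covered. → 35%.
Line B: fertiliser → 17-2; powder → 17-2-1; crude → 17-2-1-2. Scheduled 37%. Westmoor agreement on 17-2-4: 17-2-1-2 not covered. → 37%.
Line C: organic → 17-4; aqueous → 17-4-1; technical-grade → 17-4-1-2. Scheduled 34%. Brenmore agreement on 17-4-1: CTH met → 21% available; preferential 21%. → 21%.
Line D: pigment → 17-1; granular → 17-1-3; crude → 17-1-3-1. Scheduled 12%. Westmoor agreement on 17-2-4: 17-1-3-1 not covered; anti-dumping (Westmoor, 17-1-3-1): +38%; total 12% + 38% = 50%. → 50%.
Line E: fertiliser → 17-2; aqueous → 17-2-4; crude → 17-2-4-3. Scheduled 28%. Westmoor agreement on 17-2-4: CTH not met. → 28%.
Sum: 35% + 37% + 21% + 50% + 28% = 171%.

171%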